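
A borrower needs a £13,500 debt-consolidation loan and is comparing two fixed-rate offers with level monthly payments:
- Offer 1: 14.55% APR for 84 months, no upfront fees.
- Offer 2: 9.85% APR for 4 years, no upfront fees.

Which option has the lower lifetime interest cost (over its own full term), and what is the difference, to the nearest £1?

Offer 2 by £5,209

Offer 1: monthly rate = 14.55%/12 = 0.0121250; payment = 13,500 × 0.0121250 / (1 − (1+0.0121250)^−84) = £257.11.
Total interest on Offer 1 = 84 × £257.11 − £13,500 = £8,097.24.
Offer 2: monthly rate = 9.85%/12 = 0.0082083; payment = 13,500 × 0.0082083 / (1 − (1+0.0082083)^−48) = £341.42.
Total interest on Offer 2 = 48 × £341.42 − £13,500 = £2,888.16.
Offer 2 is lower by £5,209.08.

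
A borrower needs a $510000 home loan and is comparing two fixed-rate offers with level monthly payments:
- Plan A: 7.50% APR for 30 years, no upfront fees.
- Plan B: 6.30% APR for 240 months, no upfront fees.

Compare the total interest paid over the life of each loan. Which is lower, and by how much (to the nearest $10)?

Plan B by $385,530

Plan A: at 7.50% the monthly rate is 0.0062500, so the payment is 510,000 × 0.0062500 / (1 − 1.0062500^−360) = $3,565.99.
Total interest on Plan A = 360 × $3,565.99 − $510,000 = $773,756.40.
Plan B: monthly rate = 6.3%/12 = 0.0052500; payment = 510,000 × 0.0052500 / (1 − (1+0.0052500)^−240) = $3,742.61.
Total interest on Plan B = 240 × $3,742.61 − $510,000 = $388,226.40.
Plan B is lower by $385,530.00.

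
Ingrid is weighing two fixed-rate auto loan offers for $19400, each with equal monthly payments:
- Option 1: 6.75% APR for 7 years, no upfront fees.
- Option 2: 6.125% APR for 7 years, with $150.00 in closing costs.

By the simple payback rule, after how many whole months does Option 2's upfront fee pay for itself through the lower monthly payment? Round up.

26 months

Option 1: monthly rate = 6.75%/12 = 0.0056250; payment = 19,400 × 0.0056250 / (1 − (1+0.0056250)^−84) = $290.43.
Option 2: at 6.125% the monthly rate is 0.0051042, so the payment is 19,400 × 0.0051042 / (1 − 1.0051042^−84) = $284.57.
Monthly savings = $290.43 − $284.57 = $5.86.
Break-even = $150.00 / $5.86 = 25.60 → 26 months.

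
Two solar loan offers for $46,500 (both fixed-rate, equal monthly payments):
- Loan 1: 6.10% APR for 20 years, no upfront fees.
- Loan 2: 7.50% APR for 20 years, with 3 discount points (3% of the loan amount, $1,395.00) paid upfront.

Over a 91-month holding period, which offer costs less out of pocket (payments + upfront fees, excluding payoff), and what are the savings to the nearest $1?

Loan 1 by $4,923

Loan 1: monthly rate = 6.1%/12 = 0.0050833; payment = 46,500 × 0.0050833 / (1 − (1+0.0050833)^−240) = $335.83.
Loan 2: at 7.50% the monthly rate is 0.0062500, so the payment is 46,500 × 0.0062500 / (1 − 1.0062500^−240) = $374.60.
Over 91 months: Loan 1 costs 91 × $335.83 = $30,560.53; Loan 2 costs 91 × $374.60 + $1,395.00 = $35,483.60.
Loan 1 is cheaper by $35,483.60 − $30,560.53 = $4,923.07.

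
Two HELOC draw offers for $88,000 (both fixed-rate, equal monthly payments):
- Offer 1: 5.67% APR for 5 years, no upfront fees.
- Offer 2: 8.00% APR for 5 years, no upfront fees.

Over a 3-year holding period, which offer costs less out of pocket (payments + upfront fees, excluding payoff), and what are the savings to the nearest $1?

Offer 1 by $3,474

Offer 1: at 5.67% the monthly rate is 0.0047250, so the payment is 88,000 × 0.0047250 / (1 − 1.0047250^−60) = $1,687.82.
Offer 2: monthly rate = 8%/12 = 0.0066667; payment = 88,000 × 0.0066667 / (1 − (1+0.0066667)^−60) = $1,784.32.
Over 36 months: Offer 1 costs 36 × $1,687.82 = $60,761.52; Offer 2 costs 36 × $1,784.32 = $64,235.52.
Offer 1 is cheaper by $64,235.52 − $60,761.52 = $3,474.00.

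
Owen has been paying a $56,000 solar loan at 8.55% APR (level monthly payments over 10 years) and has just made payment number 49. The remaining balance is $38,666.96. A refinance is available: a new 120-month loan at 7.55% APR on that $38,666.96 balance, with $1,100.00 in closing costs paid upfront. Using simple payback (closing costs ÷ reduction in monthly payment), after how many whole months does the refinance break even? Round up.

5 months

Current payment = 56,000 × 8.55%/12 / (1 − (1+0.0071250)^−120) = $695.82.
Refinanced payment = 38,666.96 × 0.0062917 / (1 − (1+0.0062917)^−120) = $459.99.
Monthly savings = $695.82 − $459.99 = $235.83.
Break-even = $1,100.00 / $235.83 = 4.66 → 5 months.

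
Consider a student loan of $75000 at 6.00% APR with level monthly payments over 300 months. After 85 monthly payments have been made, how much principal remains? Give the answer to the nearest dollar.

With monthly rate i = 6%/12 = 0.0050000, the balance after k of n payments is P · [(1+i)^n − (1+i)^k] / [(1+i)^n − 1].
(1+0.0050000)^300 = 4.46496981 and (1+0.0050000)^85 = 1.52797148, so the balance is 75,000 × (4.46496981 − 1.52797148) / (4.46496981 − 1) = $63,571.95.

$63,572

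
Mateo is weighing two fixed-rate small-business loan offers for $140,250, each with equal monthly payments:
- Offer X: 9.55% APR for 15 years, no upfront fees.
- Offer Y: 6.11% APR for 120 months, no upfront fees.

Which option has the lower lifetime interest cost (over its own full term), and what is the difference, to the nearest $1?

Offer X: at 9.55% the monthly rate is 0.0079583, so the payment is 140,250 × 0.0079583 / (1 − 1.0079583^−180) = $1,468.76.
Total interest on Offer X = 180 × $1,468.76 − $140,250 = $124,126.80.
Offer Y: at 6.11% the monthly rate is 0.0050917, so the payment is 140,250 × 0.0050917 / (1 − 1.0050917^−120) = $1,564.82.
Total interest on Offer Y = 120 × $1,564.82 − $140,250 = $47,528.40.
Offer Y is lower by $76,598.40.

Offer Y by $76,598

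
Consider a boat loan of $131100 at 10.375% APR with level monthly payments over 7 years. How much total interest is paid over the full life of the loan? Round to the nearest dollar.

At 10.375% the monthly rate is 0.0086458, so the payment is 131,100 × 0.0086458 / (1 − 1.0086458^−84) = $2,201.90.
Total paid = 84 × $2,201.90 = $184,959.60; interest = $184,959.60 − $131,100 = $53,859.60.

$53,860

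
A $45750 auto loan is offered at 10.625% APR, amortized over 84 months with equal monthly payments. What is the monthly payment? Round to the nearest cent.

Monthly rate = 10.625%/12 = 0.0088542; payment = 45,750 × 0.0088542 / (1 − (1+0.0088542)^−84) = $774.36.

$774.36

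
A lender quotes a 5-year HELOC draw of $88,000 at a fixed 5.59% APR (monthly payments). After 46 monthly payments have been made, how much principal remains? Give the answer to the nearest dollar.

$22,780

With monthly rate i = 5.59%/12 = 0.0046583, the balance after k of n payments is P · [(1+i)^n − (1+i)^k] / [(1+i)^n − 1].
(1+0.0046583)^60 = 1.32161043 and (1+0.0046583)^46 = 1.23835734, so the balance is 88,000 × (1.32161043 − 1.23835734) / (1.32161043 − 1) = $22,779.96.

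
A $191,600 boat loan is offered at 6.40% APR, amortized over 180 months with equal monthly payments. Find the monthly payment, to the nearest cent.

$1,658.53

At 6.40% the monthly rate is 0.0053333, so the payment is 191,600 × 0.0053333 / (1 − 1.0053333^−180) = $1,658.53.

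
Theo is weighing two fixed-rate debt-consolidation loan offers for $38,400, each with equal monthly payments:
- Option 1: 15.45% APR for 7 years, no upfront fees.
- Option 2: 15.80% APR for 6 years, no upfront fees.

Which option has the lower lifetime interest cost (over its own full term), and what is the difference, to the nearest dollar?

Option 1: monthly rate = 15.45%/12 = 0.0128750; payment = 38,400 × 0.0128750 / (1 − (1+0.0128750)^−84) = $750.72.
Total interest on Option 1 = 84 × $750.72 − $38,400 = $24,660.48.
Option 2: monthly rate = 15.8%/12 = 0.0131667; payment = 38,400 × 0.0131667 / (1 − (1+0.0131667)^−72) = $828.74.
Total interest on Option 2 = 72 × $828.74 − $38,400 = $21,269.28.
Option 2 is lower by $3,391.20.

Option 2 by $3,391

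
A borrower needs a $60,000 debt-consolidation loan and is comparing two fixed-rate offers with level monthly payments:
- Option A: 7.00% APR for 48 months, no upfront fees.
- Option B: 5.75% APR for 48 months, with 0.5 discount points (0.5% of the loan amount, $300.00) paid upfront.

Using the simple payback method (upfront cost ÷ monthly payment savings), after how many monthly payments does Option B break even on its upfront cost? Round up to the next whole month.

Option A: at 7.00% the monthly rate is 0.0058333, so the payment is 60,000 × 0.0058333 / (1 − 1.0058333^−48) = $1,436.77.
Option B: monthly rate = 5.75%/12 = 0.0047917; payment = 60,000 × 0.0047917 / (1 − (1+0.0047917)^−48) = $1,402.23.
Monthly savings = $1,436.77 − $1,402.23 = $34.54.
Break-even = $300.00 / $34.54 = 8.69 → 9 months.

9 months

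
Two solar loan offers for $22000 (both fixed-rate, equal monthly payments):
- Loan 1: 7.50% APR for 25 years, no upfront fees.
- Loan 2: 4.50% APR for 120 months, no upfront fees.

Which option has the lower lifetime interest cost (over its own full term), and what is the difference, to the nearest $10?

Loan 2 by $21,410

Loan 1: monthly rate = 7.5%/12 = 0.0062500; payment = 22,000 × 0.0062500 / (1 − (1+0.0062500)^−300) = $162.58.
Total interest on Loan 1 = 300 × $162.58 − $22,000 = $26,774.00.
Loan 2: at 4.50% the monthly rate is 0.0037500, so the payment is 22,000 × 0.0037500 / (1 − 1.0037500^−120) = $228.00.
Total interest on Loan 2 = 120 × $228.00 − $22,000 = $5,360.00.
Loan 2 is lower by $21,414.00.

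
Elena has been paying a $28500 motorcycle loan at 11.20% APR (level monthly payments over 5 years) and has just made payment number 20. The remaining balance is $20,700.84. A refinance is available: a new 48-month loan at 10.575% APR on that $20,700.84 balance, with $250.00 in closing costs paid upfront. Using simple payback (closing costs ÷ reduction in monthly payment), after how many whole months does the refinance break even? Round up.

Current payment = 28,500 × 11.2%/12 / (1 − (1+0.0093333)^−60) = $622.51.
Refinanced payment = 20,700.84 × 0.0088125 / (1 − (1+0.0088125)^−48) = $530.76.
Monthly savings = $622.51 − $530.76 = $91.75.
Break-even = $250.00 / $91.75 = 2.72 → 3 months.

3 months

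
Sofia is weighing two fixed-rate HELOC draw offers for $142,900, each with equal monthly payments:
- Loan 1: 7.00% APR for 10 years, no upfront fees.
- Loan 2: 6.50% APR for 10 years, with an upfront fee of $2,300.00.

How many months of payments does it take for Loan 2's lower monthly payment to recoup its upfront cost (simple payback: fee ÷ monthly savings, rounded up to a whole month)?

63 months

Loan 1: monthly rate = 7%/12 = 0.0058333; payment = 142,900 × 0.0058333 / (1 − (1+0.0058333)^−120) = $1,659.19.
Loan 2: at 6.50% the monthly rate is 0.0054167, so the payment is 142,900 × 0.0054167 / (1 − 1.0054167^−120) = $1,622.60.
Monthly savings = $1,659.19 − $1,622.60 = $36.59.
Break-even = $2,300.00 / $36.59 = 62.86 → 63 months.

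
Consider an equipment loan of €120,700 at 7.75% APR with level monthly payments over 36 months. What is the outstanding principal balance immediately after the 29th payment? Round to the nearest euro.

With monthly rate i = 7.75%/12 = 0.0064583, the balance after k of n payments is P · [(1+i)^n − (1+i)^k] / [(1+i)^n − 1].
(1+0.0064583)^36 = 1.26080756 and (1+0.0064583)^29 = 1.20525295, so the balance is 120,700 × (1.26080756 − 1.20525295) / (1.26080756 − 1) = €25,710.30.

€25,710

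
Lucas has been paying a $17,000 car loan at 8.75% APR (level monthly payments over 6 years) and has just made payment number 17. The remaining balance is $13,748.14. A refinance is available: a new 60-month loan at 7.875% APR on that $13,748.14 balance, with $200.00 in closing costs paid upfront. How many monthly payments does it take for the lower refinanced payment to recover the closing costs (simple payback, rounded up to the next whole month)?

8 months

Current payment = 17,000 × 8.75%/12 / (1 − (1+0.0072917)^−72) = $304.33.
Refinanced payment = 13,748.14 × 0.0065625 / (1 − (1+0.0065625)^−60) = $277.94.
Monthly savings = $304.33 − $277.94 = $26.39.
Break-even = $200.00 / $26.39 = 7.58 → 8 months.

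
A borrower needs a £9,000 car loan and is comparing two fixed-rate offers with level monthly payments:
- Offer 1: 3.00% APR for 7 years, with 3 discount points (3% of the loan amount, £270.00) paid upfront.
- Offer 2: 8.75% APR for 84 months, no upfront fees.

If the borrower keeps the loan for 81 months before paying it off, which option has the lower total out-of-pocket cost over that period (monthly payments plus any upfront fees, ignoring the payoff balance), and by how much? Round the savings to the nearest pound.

Offer 1: monthly rate = 3%/12 = 0.0025000; payment = 9,000 × 0.0025000 / (1 − (1+0.0025000)^−84) = £118.92.
Offer 2: monthly rate = 8.75%/12 = 0.0072917; payment = 9,000 × 0.0072917 / (1 − (1+0.0072917)^−84) = £143.66.
Over 81 months: Offer 1 costs 81 × £118.92 + £270.00 = £9,902.52; Offer 2 costs 81 × £143.66 = £11,636.46.
Offer 1 is cheaper by £11,636.46 − £9,902.52 = £1,733.94.

Offer 1 by £1,734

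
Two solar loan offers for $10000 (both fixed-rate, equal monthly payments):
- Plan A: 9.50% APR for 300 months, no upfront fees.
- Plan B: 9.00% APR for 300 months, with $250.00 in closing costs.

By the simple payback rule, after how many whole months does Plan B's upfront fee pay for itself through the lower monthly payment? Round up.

Plan A: monthly rate = 9.5%/12 = 0.0079167; payment = 10,000 × 0.0079167 / (1 − (1+0.0079167)^−300) = $87.37.
Plan B: monthly rate = 9%/12 = 0.0075000; payment = 10,000 × 0.0075000 / (1 − (1+0.0075000)^−300) = $83.92.
Monthly savings = $87.37 − $83.92 = $3.45.
Break-even = $250.00 / $3.45 = 72.46 → 73 months.

73 months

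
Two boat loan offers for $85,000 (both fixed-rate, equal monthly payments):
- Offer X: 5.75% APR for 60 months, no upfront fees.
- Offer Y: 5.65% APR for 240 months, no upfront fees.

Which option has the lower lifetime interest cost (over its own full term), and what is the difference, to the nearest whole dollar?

Offer X: monthly rate = 5.75%/12 = 0.0047917; payment = 85,000 × 0.0047917 / (1 − (1+0.0047917)^−60) = $1,633.43.
Total interest on Offer X = 60 × $1,633.43 − $85,000 = $13,005.80.
Offer Y: at 5.65% the monthly rate is 0.0047083, so the payment is 85,000 × 0.0047083 / (1 − 1.0047083^−240) = $591.93.
Total interest on Offer Y = 240 × $591.93 − $85,000 = $57,063.20.
Offer X is lower by $44,057.40.

Offer X by $44,057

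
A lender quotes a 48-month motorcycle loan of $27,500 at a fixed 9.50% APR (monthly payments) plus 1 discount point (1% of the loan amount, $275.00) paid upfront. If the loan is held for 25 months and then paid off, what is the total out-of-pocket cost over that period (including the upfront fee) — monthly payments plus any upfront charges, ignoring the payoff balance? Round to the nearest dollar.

$17,547

At 9.50% the monthly rate is 0.0079167, so the payment is 27,500 × 0.0079167 / (1 − 1.0079167^−48) = $690.89.
Total outlay = 25 × $690.89 + $275.00 = $17,547.25.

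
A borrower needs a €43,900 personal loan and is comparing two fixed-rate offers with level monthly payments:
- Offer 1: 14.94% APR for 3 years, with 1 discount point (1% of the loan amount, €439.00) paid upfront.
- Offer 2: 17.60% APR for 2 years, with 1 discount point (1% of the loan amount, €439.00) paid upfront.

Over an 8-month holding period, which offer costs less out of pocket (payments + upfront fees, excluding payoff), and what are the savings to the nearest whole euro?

Offer 1 by €5,301

Offer 1: at 14.94% the monthly rate is 0.0124500, so the payment is 43,900 × 0.0124500 / (1 − 1.0124500^−36) = €1,520.52.
Offer 2: at 17.60% the monthly rate is 0.0146667, so the payment is 43,900 × 0.0146667 / (1 − 1.0146667^−24) = €2,183.19.
Over 8 months: Offer 1 costs 8 × €1,520.52 + €439.00 = €12,603.16; Offer 2 costs 8 × €2,183.19 + €439.00 = €17,904.52.
Offer 1 is cheaper by €17,904.52 − €12,603.16 = €5,301.36.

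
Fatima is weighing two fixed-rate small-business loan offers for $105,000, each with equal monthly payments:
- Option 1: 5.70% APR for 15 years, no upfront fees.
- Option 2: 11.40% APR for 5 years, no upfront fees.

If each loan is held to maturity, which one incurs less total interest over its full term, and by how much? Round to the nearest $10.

Option 2 by $18,200

Option 1: monthly rate = 5.7%/12 = 0.0047500; payment = 105,000 × 0.0047500 / (1 − (1+0.0047500)^−180) = $869.12.
Total interest on Option 1 = 180 × $869.12 − $105,000 = $51,441.60.
Option 2: monthly rate = 11.4%/12 = 0.0095000; payment = 105,000 × 0.0095000 / (1 − (1+0.0095000)^−60) = $2,303.96.
Total interest on Option 2 = 60 × $2,303.96 − $105,000 = $33,237.60.
Option 2 is lower by $18,204.00.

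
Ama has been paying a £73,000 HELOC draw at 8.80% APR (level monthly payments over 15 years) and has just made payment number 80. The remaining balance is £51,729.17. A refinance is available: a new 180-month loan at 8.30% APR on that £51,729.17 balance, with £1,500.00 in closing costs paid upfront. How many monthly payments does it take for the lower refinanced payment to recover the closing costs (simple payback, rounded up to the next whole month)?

Current payment = 73,000 × 8.8%/12 / (1 − (1+0.0073333)^−180) = £731.75.
Refinanced payment = 51,729.17 × 0.0069167 / (1 − (1+0.0069167)^−180) = £503.35.
Monthly savings = £731.75 − £503.35 = £228.40.
Break-even = £1,500.00 / £228.40 = 6.57 → 7 months.

7 months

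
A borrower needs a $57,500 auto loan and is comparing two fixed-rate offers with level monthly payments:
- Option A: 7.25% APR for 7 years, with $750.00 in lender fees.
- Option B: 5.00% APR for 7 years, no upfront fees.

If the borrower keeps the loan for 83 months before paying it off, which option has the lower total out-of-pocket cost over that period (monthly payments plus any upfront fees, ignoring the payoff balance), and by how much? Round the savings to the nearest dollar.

Option A: at 7.25% the monthly rate is 0.0060417, so the payment is 57,500 × 0.0060417 / (1 − 1.0060417^−84) = $874.87.
Option B: monthly rate = 5%/12 = 0.0041667; payment = 57,500 × 0.0041667 / (1 − (1+0.0041667)^−84) = $812.70.
Over 83 months: Option A costs 83 × $874.87 + $750.00 = $73,364.21; Option B costs 83 × $812.70 = $67,454.10.
Option B is cheaper by $73,364.21 − $67,454.10 = $5,910.11.

Option B by $5,910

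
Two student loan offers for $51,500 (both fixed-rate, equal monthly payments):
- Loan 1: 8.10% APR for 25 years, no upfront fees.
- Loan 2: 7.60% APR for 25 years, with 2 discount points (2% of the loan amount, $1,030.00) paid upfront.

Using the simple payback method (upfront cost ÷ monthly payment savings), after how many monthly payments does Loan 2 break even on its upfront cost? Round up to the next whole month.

Loan 1: monthly rate = 8.1%/12 = 0.0067500; payment = 51,500 × 0.0067500 / (1 − (1+0.0067500)^−300) = $400.90.
Loan 2: monthly rate = 7.6%/12 = 0.0063333; payment = 51,500 × 0.0063333 / (1 − (1+0.0063333)^−300) = $383.94.
Monthly savings = $400.90 − $383.94 = $16.96.
Break-even = $1,030.00 / $16.96 = 60.73 → 61 months.

61 months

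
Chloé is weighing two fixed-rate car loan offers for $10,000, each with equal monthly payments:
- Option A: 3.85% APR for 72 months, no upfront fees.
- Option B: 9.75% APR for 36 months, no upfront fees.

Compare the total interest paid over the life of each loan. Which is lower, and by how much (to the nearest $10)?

Option A: at 3.85% the monthly rate is 0.0032083, so the payment is 10,000 × 0.0032083 / (1 − 1.0032083^−72) = $155.77.
Total interest on Option A = 72 × $155.77 − $10,000 = $1,215.44.
Option B: monthly rate = 9.75%/12 = 0.0081250; payment = 10,000 × 0.0081250 / (1 − (1+0.0081250)^−36) = $321.50.
Total interest on Option B = 36 × $321.50 − $10,000 = $1,574.00.
Option A is lower by $358.56.

Option A by $360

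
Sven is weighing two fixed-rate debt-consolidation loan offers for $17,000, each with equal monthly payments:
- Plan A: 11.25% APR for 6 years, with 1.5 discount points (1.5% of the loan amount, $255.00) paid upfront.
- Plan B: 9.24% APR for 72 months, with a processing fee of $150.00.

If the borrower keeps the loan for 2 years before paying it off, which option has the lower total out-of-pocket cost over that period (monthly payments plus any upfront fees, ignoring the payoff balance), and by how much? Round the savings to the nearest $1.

Plan B by $520

Plan A: at 11.25% the monthly rate is 0.0093750, so the payment is 17,000 × 0.0093750 / (1 − 1.0093750^−72) = $325.76.
Plan B: at 9.24% the monthly rate is 0.0077000, so the payment is 17,000 × 0.0077000 / (1 − 1.0077000^−72) = $308.46.
Over 24 months: Plan A costs 24 × $325.76 + $255.00 = $8,073.24; Plan B costs 24 × $308.46 + $150.00 = $7,553.04.
Plan B is cheaper by $8,073.24 − $7,553.04 = $520.20.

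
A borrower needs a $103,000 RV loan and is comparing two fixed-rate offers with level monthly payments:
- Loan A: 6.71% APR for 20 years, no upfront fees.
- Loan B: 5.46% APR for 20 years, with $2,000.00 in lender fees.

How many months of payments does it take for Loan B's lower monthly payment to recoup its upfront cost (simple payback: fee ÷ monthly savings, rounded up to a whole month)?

27 months

Loan A: at 6.71% the monthly rate is 0.0055917, so the payment is 103,000 × 0.0055917 / (1 − 1.0055917^−240) = $780.73.
Loan B: monthly rate = 5.46%/12 = 0.0045500; payment = 103,000 × 0.0045500 / (1 − (1+0.0045500)^−240) = $706.20.
Monthly savings = $780.73 − $706.20 = $74.53.
Break-even = $2,000.00 / $74.53 = 26.83 → 27 months.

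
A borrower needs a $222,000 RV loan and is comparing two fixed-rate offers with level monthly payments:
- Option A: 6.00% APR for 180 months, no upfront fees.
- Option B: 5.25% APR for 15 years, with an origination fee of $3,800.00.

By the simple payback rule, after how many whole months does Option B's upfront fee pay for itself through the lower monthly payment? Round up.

43 months

Option A: at 6.00% the monthly rate is 0.0050000, so the payment is 222,000 × 0.0050000 / (1 − 1.0050000^−180) = $1,873.36.
Option B: monthly rate = 5.25%/12 = 0.0043750; payment = 222,000 × 0.0043750 / (1 − (1+0.0043750)^−180) = $1,784.61.
Monthly savings = $1,873.36 − $1,784.61 = $88.75.
Break-even = $3,800.00 / $88.75 = 42.82 → 43 months.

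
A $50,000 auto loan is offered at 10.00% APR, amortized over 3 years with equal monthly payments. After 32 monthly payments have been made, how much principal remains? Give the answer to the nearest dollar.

$6,321

With monthly rate i = 10%/12 = 0.0083333, the balance after k of n payments is P · [(1+i)^n − (1+i)^k] / [(1+i)^n − 1].
(1+0.0083333)^36 = 1.34818184 and (1+0.0083333)^32 = 1.30416331, so the balance is 50,000 × (1.34818184 − 1.30416331) / (1.34818184 − 1) = $6,321.20.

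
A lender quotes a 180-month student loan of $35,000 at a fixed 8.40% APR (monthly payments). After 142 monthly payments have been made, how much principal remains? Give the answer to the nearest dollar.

$11,397

With monthly rate i = 8.4%/12 = 0.0070000, the balance after k of n payments is P · [(1+i)^n − (1+i)^k] / [(1+i)^n − 1].
(1+0.0070000)^180 = 3.50998047 and (1+0.0070000)^142 = 2.69268046, so the balance is 35,000 × (3.50998047 − 2.69268046) / (3.50998047 − 1) = $11,396.70.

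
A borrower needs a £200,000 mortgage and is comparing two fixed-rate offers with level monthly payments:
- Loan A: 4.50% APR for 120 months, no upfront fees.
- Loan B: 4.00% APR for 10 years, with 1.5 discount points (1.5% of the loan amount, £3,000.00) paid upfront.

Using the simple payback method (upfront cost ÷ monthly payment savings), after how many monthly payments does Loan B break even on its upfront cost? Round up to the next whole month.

63 months

Loan A: monthly rate = 4.5%/12 = 0.0037500; payment = 200,000 × 0.0037500 / (1 − (1+0.0037500)^−120) = £2,072.77.
Loan B: at 4.00% the monthly rate is 0.0033333, so the payment is 200,000 × 0.0033333 / (1 − 1.0033333^−120) = £2,024.90.
Monthly savings = £2,072.77 − £2,024.90 = £47.87.
Break-even = £3,000.00 / £47.87 = 62.67 → 63 months.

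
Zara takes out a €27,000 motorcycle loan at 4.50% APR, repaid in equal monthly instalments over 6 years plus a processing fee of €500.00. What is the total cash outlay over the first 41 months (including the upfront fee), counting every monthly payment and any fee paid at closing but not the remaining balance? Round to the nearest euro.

Monthly rate = 4.5%/12 = 0.0037500; payment = 27,000 × 0.0037500 / (1 − (1+0.0037500)^−72) = €428.60.
Total outlay = 41 × €428.60 + €500.00 = €18,072.60.

€18,073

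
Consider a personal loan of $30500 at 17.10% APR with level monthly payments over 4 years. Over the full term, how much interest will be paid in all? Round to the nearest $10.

$11,820

At 17.10% the monthly rate is 0.0142500, so the payment is 30,500 × 0.0142500 / (1 − 1.0142500^−48) = $881.66.
Total paid = 48 × $881.66 = $42,319.68; interest = $42,319.68 − $30,500 = $11,819.68.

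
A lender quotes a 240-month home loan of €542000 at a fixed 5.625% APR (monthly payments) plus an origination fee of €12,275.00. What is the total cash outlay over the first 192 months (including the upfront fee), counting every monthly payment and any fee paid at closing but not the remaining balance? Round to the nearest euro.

€735,485

Monthly rate = 5.625%/12 = 0.0046875; payment = 542,000 × 0.0046875 / (1 − (1+0.0046875)^−240) = €3,766.72.
Total outlay = 192 × €3,766.72 + €12,275.00 = €735,485.24.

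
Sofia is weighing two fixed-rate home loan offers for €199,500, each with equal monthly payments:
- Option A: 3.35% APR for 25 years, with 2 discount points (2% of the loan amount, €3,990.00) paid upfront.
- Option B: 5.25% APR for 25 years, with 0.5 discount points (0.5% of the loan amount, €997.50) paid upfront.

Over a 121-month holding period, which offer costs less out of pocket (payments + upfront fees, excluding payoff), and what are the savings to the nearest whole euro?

Option A by €22,748

Option A: at 3.35% the monthly rate is 0.0027917, so the payment is 199,500 × 0.0027917 / (1 − 1.0027917^−300) = €982.77.
Option B: monthly rate = 5.25%/12 = 0.0043750; payment = 199,500 × 0.0043750 / (1 − (1+0.0043750)^−300) = €1,195.50.
Over 121 months: Option A costs 121 × €982.77 + €3,990.00 = €122,905.17; Option B costs 121 × €1,195.50 + €997.50 = €145,653.00.
Option A is cheaper by €145,653.00 − €122,905.17 = €22,747.83.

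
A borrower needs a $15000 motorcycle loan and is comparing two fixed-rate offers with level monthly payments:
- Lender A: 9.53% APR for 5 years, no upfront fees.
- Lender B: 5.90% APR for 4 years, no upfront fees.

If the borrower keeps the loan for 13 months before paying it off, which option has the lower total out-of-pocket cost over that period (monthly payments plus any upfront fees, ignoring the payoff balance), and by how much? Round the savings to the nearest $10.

Lender A: monthly rate = 9.53%/12 = 0.0079417; payment = 15,000 × 0.0079417 / (1 − (1+0.0079417)^−60) = $315.25.
Lender B: at 5.90% the monthly rate is 0.0049167, so the payment is 15,000 × 0.0049167 / (1 − 1.0049167^−48) = $351.59.
Over 13 months: Lender A costs 13 × $315.25 = $4,098.25; Lender B costs 13 × $351.59 = $4,570.67.
Lender A is cheaper by $4,570.67 − $4,098.25 = $472.42.

Lender A by $470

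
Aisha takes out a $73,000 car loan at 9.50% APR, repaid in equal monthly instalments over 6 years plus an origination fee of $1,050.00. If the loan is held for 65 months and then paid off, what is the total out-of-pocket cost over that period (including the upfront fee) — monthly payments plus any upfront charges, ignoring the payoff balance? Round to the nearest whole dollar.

$87,763

Monthly rate = 9.5%/12 = 0.0079167; payment = 73,000 × 0.0079167 / (1 − (1+0.0079167)^−72) = $1,334.05.
Total outlay = 65 × $1,334.05 + $1,050.00 = $87,763.25.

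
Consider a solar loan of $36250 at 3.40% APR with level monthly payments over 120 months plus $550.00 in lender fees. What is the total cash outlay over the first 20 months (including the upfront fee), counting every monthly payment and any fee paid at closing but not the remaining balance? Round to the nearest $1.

$7,685

At 3.40% the monthly rate is 0.0028333, so the payment is 36,250 × 0.0028333 / (1 − 1.0028333^−120) = $356.77.
Total outlay = 20 × $356.77 + $550.00 = $7,685.40.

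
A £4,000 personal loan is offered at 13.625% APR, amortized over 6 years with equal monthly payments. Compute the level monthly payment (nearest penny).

Monthly rate = 13.625%/12 = 0.0113542; payment = 4,000 × 0.0113542 / (1 − (1+0.0113542)^−72) = £81.62.

£81.62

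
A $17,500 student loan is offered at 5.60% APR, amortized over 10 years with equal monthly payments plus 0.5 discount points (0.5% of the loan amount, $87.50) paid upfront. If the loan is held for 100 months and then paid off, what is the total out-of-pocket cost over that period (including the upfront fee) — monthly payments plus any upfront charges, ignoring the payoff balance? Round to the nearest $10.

Monthly rate = 5.6%/12 = 0.0046667; payment = 17,500 × 0.0046667 / (1 − (1+0.0046667)^−120) = $190.79.
Total outlay = 100 × $190.79 + $87.50 = $19,166.50.

$19,170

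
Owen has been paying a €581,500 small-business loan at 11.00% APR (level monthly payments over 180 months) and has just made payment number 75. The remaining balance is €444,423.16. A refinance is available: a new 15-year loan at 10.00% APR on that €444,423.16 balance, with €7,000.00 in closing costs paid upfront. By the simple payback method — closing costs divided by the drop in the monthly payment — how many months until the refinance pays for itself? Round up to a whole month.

4 months

Current payment = 581,500 × 11%/12 / (1 − (1+0.0091667)^−180) = €6,609.31.
Refinanced payment = 444,423.16 × 0.0083333 / (1 − (1+0.0083333)^−180) = €4,775.79.
Monthly savings = €6,609.31 − €4,775.79 = €1,833.52.
Break-even = €7,000.00 / €1,833.52 = 3.82 → 4 months.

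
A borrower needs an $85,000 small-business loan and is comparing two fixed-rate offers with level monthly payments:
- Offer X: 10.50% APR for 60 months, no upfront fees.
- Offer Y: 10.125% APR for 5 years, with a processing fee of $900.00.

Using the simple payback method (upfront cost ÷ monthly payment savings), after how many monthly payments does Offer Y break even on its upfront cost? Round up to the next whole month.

Offer X: at 10.50% the monthly rate is 0.0087500, so the payment is 85,000 × 0.0087500 / (1 − 1.0087500^−60) = $1,826.98.
Offer Y: monthly rate = 10.125%/12 = 0.0084375; payment = 85,000 × 0.0084375 / (1 − (1+0.0084375)^−60) = $1,811.23.
Monthly savings = $1,826.98 − $1,811.23 = $15.75.
Break-even = $900.00 / $15.75 = 57.14 → 58 months.

58 months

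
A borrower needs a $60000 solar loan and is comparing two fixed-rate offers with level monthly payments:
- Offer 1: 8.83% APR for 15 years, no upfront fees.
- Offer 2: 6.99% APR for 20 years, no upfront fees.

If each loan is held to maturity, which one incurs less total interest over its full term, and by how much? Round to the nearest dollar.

Offer 1 by $3,105

Offer 1: at 8.83% the monthly rate is 0.0073583, so the payment is 60,000 × 0.0073583 / (1 − 1.0073583^−180) = $602.51.
Total interest on Offer 1 = 180 × $602.51 − $60,000 = $48,451.80.
Offer 2: monthly rate = 6.99%/12 = 0.0058250; payment = 60,000 × 0.0058250 / (1 − (1+0.0058250)^−240) = $464.82.
Total interest on Offer 2 = 240 × $464.82 − $60,000 = $51,556.80.
Offer 1 is lower by $3,105.00.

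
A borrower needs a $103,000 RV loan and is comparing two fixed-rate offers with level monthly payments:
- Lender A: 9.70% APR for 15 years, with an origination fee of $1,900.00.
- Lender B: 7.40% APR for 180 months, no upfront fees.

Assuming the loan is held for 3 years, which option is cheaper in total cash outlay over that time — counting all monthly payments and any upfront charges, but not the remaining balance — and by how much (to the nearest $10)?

Lender B by $6,910

Lender A: at 9.70% the monthly rate is 0.0080833, so the payment is 103,000 × 0.0080833 / (1 − 1.0080833^−180) = $1,088.02.
Lender B: at 7.40% the monthly rate is 0.0061667, so the payment is 103,000 × 0.0061667 / (1 − 1.0061667^−180) = $948.98.
Over 36 months: Lender A costs 36 × $1,088.02 + $1,900.00 = $41,068.72; Lender B costs 36 × $948.98 = $34,163.28.
Lender B is cheaper by $41,068.72 − $34,163.28 = $6,905.44.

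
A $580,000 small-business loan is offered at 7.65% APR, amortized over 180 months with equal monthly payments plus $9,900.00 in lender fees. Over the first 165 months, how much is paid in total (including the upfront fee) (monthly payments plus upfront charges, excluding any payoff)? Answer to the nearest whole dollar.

$905,228

Monthly rate = 7.65%/12 = 0.0063750; payment = 580,000 × 0.0063750 / (1 − (1+0.0063750)^−180) = $5,426.23.
Total outlay = 165 × $5,426.23 + $9,900.00 = $905,227.95.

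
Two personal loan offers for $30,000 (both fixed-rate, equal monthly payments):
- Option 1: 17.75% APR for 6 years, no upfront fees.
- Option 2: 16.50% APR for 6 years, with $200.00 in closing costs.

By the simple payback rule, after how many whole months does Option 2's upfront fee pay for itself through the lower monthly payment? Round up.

10 months

Option 1: monthly rate = 17.75%/12 = 0.0147917; payment = 30,000 × 0.0147917 / (1 − (1+0.0147917)^−72) = $680.00.
Option 2: at 16.50% the monthly rate is 0.0137500, so the payment is 30,000 × 0.0137500 / (1 − 1.0137500^−72) = $659.04.
Monthly savings = $680.00 − $659.04 = $20.96.
Break-even = $200.00 / $20.96 = 9.54 → 10 months.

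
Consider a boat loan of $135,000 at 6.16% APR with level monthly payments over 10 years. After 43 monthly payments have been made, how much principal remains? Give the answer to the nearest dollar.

With monthly rate i = 6.16%/12 = 0.0051333, the balance after k of n payments is P · [(1+i)^n − (1+i)^k] / [(1+i)^n − 1].
(1+0.0051333)^120 = 1.84859210 and (1+0.0051333)^43 = 1.24628698, so the balance is 135,000 × (1.84859210 − 1.24628698) / (1.84859210 − 1) = $95,818.93.

$95,819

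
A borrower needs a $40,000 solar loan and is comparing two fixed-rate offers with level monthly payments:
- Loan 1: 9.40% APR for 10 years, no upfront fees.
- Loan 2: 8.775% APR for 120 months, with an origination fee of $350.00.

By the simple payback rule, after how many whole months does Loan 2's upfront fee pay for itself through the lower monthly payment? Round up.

26 months

Loan 1: at 9.40% the monthly rate is 0.0078333, so the payment is 40,000 × 0.0078333 / (1 − 1.0078333^−120) = $515.40.
Loan 2: monthly rate = 8.775%/12 = 0.0073125; payment = 40,000 × 0.0073125 / (1 − (1+0.0073125)^−120) = $501.85.
Monthly savings = $515.40 − $501.85 = $13.55.
Break-even = $350.00 / $13.55 = 25.83 → 26 months.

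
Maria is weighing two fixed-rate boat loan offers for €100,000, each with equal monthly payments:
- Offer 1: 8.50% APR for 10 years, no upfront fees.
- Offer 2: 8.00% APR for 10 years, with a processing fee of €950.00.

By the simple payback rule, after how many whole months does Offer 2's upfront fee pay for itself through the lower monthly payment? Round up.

36 months

Offer 1: at 8.50% the monthly rate is 0.0070833, so the payment is 100,000 × 0.0070833 / (1 − 1.0070833^−120) = €1,239.86.
Offer 2: monthly rate = 8%/12 = 0.0066667; payment = 100,000 × 0.0066667 / (1 − (1+0.0066667)^−120) = €1,213.28.
Monthly savings = €1,239.86 − €1,213.28 = €26.58.
Break-even = €950.00 / €26.58 = 35.74 → 36 months.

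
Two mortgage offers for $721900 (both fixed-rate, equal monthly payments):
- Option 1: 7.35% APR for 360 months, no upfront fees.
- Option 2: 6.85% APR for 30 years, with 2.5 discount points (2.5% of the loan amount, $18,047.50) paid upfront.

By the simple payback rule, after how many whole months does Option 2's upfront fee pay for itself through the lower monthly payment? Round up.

Option 1: at 7.35% the monthly rate is 0.0061250, so the payment is 721,900 × 0.0061250 / (1 − 1.0061250^−360) = $4,973.69.
Option 2: monthly rate = 6.85%/12 = 0.0057083; payment = 721,900 × 0.0057083 / (1 − (1+0.0057083)^−360) = $4,730.32.
Monthly savings = $4,973.69 − $4,730.32 = $243.37.
Break-even = $18,047.50 / $243.37 = 74.16 → 75 months.

75 months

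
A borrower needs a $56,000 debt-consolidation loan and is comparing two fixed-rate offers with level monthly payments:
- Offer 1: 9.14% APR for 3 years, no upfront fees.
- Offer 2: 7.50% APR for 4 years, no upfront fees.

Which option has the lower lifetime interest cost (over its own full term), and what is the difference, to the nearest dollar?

Offer 1 by $753

Offer 1: monthly rate = 9.14%/12 = 0.0076167; payment = 56,000 × 0.0076167 / (1 − (1+0.0076167)^−36) = $1,784.44.
Total interest on Offer 1 = 36 × $1,784.44 − $56,000 = $8,239.84.
Offer 2: at 7.50% the monthly rate is 0.0062500, so the payment is 56,000 × 0.0062500 / (1 − 1.0062500^−48) = $1,354.02.
Total interest on Offer 2 = 48 × $1,354.02 − $56,000 = $8,992.96.
Offer 1 is lower by $753.12.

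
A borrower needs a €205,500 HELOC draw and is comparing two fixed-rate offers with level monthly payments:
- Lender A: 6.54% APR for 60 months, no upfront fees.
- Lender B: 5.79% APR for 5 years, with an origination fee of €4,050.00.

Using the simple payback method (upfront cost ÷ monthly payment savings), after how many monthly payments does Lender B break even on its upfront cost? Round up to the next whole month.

57 months

Lender A: monthly rate = 6.54%/12 = 0.0054500; payment = 205,500 × 0.0054500 / (1 − (1+0.0054500)^−60) = €4,024.69.
Lender B: at 5.79% the monthly rate is 0.0048250, so the payment is 205,500 × 0.0048250 / (1 − 1.0048250^−60) = €3,952.86.
Monthly savings = €4,024.69 − €3,952.86 = €71.83.
Break-even = €4,050.00 / €71.83 = 56.38 → 57 months.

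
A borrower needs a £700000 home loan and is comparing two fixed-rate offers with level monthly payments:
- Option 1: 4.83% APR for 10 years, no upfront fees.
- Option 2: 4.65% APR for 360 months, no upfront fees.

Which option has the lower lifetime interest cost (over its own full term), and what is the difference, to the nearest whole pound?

Option 1: at 4.83% the monthly rate is 0.0040250, so the payment is 700,000 × 0.0040250 / (1 − 1.0040250^−120) = £7,366.56.
Total interest on Option 1 = 120 × £7,366.56 − £700,000 = £183,987.20.
Option 2: at 4.65% the monthly rate is 0.0038750, so the payment is 700,000 × 0.0038750 / (1 − 1.0038750^−360) = £3,609.46.
Total interest on Option 2 = 360 × £3,609.46 − £700,000 = £599,405.60.
Option 1 is lower by £415,418.40.

Option 1 by £415,418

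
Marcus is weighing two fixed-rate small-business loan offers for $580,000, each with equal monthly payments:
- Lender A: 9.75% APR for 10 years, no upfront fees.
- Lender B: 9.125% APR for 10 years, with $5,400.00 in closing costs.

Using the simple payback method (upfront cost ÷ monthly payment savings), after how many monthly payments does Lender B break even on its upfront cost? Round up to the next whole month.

28 months

Lender A: monthly rate = 9.75%/12 = 0.0081250; payment = 580,000 × 0.0081250 / (1 − (1+0.0081250)^−120) = $7,584.67.
Lender B: at 9.125% the monthly rate is 0.0076042, so the payment is 580,000 × 0.0076042 / (1 − 1.0076042^−120) = $7,386.49.
Monthly savings = $7,584.67 − $7,386.49 = $198.18.
Break-even = $5,400.00 / $198.18 = 27.25 → 28 months.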